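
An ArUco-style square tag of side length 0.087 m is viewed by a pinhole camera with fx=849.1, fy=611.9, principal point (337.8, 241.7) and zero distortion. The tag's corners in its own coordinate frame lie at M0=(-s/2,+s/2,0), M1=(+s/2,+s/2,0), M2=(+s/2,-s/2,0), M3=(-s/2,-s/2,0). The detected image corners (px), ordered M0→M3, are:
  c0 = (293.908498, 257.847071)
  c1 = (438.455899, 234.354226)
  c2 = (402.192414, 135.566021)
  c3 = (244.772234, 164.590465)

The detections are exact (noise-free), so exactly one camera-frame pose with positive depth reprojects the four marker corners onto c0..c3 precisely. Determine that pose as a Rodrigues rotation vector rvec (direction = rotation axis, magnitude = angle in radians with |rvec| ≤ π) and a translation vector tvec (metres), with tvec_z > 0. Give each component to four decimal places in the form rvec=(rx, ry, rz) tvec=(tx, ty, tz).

Intrinsics K: fx=849.1, fy=611.9, cx=337.8, cy=241.7
Marker side s = 0.087 m; corners in marker frame (Z=0):
  M0 = (-0.0435, +0.0435, 0)
  M1 = (+0.0435, +0.0435, 0)
  M2 = (+0.0435, -0.0435, 0)
  M3 = (-0.0435, -0.0435, 0)
Detected image corners:
  c0 = (293.908498, 257.847071) px
  c1 = (438.455899, 234.354226) px
  c2 = (402.192414, 135.566021) px
  c3 = (244.772234, 164.590465) px
Planar DLT: solve 8×8 A·h = b for H (H[2,2]=1):
  H  [+1605.79672 +865.59370 +344.63703]
  H  [-372.79934 +1317.82251 +200.56120]
  H  [-0.36587 +1.08346 +1.00000]
B = K⁻¹H; ‖b₁‖=2.120872, ‖b₂‖=2.120872; λ = 2/(‖b₁‖+‖b₂‖) = 0.471504, sign → tz>0 ⇒ λ=+0.471504
r₁ = λ·B[:,0] = (+0.96033,-0.21912,-0.17251); r₂ = λ·B[:,1] = (+0.27743,+0.81367,+0.51086)
r₃ = r₁×r₂ = (+0.02842,-0.53845,+0.84218); SVD([r₁ r₂ r₃]) → R = UVᵀ:
  R  [+0.96033 +0.27743 +0.02842]
  R  [-0.21912 +0.81367 -0.53845]
  R  [-0.17251 +0.51086 +0.84218]
t = (+0.00380, -0.03170, +0.47150) m
tr R = 2.616175; θ = arccos((tr R − 1)/2) = 0.629898 rad = 36.090°
axis k = ((R−Rᵀ)₃₂, (R−Rᵀ)₁₃, (R−Rᵀ)₂₁) / (2 sinθ) = (+0.890658, +0.170551, -0.421475)
rvec = θ·k = (+0.561023, +0.107430, -0.265486)

rvec=(0.5610, 0.1074, -0.2655) tvec=(0.0038, -0.0317, 0.4715)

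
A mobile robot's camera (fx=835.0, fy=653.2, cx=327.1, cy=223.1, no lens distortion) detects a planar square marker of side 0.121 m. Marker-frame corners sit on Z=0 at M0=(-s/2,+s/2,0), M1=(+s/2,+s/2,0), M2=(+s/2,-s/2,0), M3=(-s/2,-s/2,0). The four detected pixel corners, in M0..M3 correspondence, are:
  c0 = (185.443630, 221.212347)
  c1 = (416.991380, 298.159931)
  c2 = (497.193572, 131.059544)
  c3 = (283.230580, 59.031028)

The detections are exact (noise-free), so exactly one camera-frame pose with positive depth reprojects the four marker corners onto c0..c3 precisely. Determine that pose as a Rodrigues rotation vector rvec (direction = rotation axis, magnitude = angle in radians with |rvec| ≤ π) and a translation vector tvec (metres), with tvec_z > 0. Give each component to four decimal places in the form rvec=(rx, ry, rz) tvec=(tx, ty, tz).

Intrinsics K: fx=835.0, fy=653.2, cx=327.1, cy=223.1
Marker side s = 0.121 m; corners in marker frame (Z=0):
  M0 = (-0.0605, +0.0605, 0)
  M1 = (+0.0605, +0.0605, 0)
  M2 = (+0.0605, -0.0605, 0)
  M3 = (-0.0605, -0.0605, 0)
Detected image corners:
  c0 = (185.443630, 221.212347) px
  c1 = (416.991380, 298.159931) px
  c2 = (497.193572, 131.059544) px
  c3 = (283.230580, 59.031028) px
Planar DLT: solve 8×8 A·h = b for H (H[2,2]=1):
  H  [+1852.28365 -955.21784 +347.70254]
  H  [+622.06897 +1247.89819 +174.28982]
  H  [+0.04086 -0.63609 +1.00000]
B = K⁻¹H; ‖b₁‖=2.394232, ‖b₂‖=2.394232; λ = 2/(‖b₁‖+‖b₂‖) = 0.417671, sign → tz>0 ⇒ λ=+0.417671
r₁ = λ·B[:,0] = (+0.91983,+0.39194,+0.01707); r₂ = λ·B[:,1] = (-0.37373,+0.88867,-0.26568)
r₃ = r₁×r₂ = (-0.11929,+0.23800,+0.96391); SVD([r₁ r₂ r₃]) → R = UVᵀ:
  R  [+0.91983 -0.37373 -0.11929]
  R  [+0.39194 +0.88867 +0.23800]
  R  [+0.01707 -0.26568 +0.96391]
t = (+0.01031, -0.03121, +0.41767) m
tr R = 2.772421; θ = arccos((tr R − 1)/2) = 0.481696 rad = 27.599°
axis k = ((R−Rᵀ)₃₂, (R−Rᵀ)₁₃, (R−Rᵀ)₂₁) / (2 sinθ) = (-0.543592, -0.147168, +0.826347)
rvec = θ·k = (-0.261846, -0.070890, +0.398048)

rvec=(-0.2618, -0.0709, 0.3980) tvec=(0.0103, -0.0312, 0.4177)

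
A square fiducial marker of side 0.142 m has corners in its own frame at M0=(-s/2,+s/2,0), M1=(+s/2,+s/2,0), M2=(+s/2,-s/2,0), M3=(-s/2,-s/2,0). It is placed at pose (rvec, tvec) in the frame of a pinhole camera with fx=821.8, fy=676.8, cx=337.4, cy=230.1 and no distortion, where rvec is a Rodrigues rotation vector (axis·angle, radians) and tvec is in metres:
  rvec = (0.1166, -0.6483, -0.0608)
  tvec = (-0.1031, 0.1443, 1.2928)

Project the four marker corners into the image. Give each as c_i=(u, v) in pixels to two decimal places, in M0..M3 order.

Intrinsics K: fx=821.8, fy=676.8, cx=337.4, cy=230.1
Marker side s = 0.142 m; corners in marker frame (Z=0):
  M0 = (-0.0710, +0.0710, 0)
  M1 = (+0.0710, +0.0710, 0)
  M2 = (+0.0710, -0.0710, 0)
  M3 = (-0.0710, -0.0710, 0)
rvec = (0.1166, -0.6483, -0.0608), |rvec| = θ = 0.66150 rad = 37.901°
Rodrigues: sinθ=0.61430, 1−cosθ=0.21093; R = I + sinθ·[k]× + (1−cosθ)·[k]×²:
    [+0.79562 +0.02002 -0.60546]
    [-0.09290 +0.99166 -0.08928]
    [+0.59863 +0.12728 +0.79085]
t = (-0.1031, 0.1443, 1.2928) m
M0: Pc = R·M0+t = (-0.15817, +0.22130, +1.25933); u = 821.8·(-0.15817)/1.25933 + 337.4 = 234.1851, v = 676.8·(+0.22130)/1.25933 + 230.1 = 349.0347
M1: Pc = R·M1+t = (-0.04519, +0.20811, +1.34434); u = 821.8·(-0.04519)/1.34434 + 337.4 = 309.7758, v = 676.8·(+0.20811)/1.34434 + 230.1 = 334.8730
M2: Pc = R·M2+t = (-0.04803, +0.06730, +1.32627); u = 821.8·(-0.04803)/1.32627 + 337.4 = 307.6374, v = 676.8·(+0.06730)/1.32627 + 230.1 = 264.4415
M3: Pc = R·M3+t = (-0.16101, +0.08049, +1.24126); u = 821.8·(-0.16101)/1.24126 + 337.4 = 230.7996, v = 676.8·(+0.08049)/1.24126 + 230.1 = 273.9861

c0=(234.19, 349.03) c1=(309.78, 334.87) c2=(307.64, 264.44) c3=(230.80, 273.99)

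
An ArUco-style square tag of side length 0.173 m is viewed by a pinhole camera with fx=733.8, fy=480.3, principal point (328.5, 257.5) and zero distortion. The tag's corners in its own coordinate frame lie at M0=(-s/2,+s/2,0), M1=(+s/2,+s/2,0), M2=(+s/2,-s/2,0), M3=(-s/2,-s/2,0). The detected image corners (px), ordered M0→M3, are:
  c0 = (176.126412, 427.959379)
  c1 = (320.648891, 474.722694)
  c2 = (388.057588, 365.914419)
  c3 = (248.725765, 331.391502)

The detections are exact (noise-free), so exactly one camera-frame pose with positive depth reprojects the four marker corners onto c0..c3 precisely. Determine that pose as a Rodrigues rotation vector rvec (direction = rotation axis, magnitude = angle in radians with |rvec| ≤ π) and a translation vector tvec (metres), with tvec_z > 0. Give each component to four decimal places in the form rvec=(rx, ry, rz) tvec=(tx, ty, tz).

rvec=(-0.4448, 0.3376, 0.3564) tvec=(-0.0491, 0.2236, 0.7697)

Intrinsics K: fx=733.8, fy=480.3, cx=328.5, cy=257.5
Marker side s = 0.173 m; corners in marker frame (Z=0):
  M0 = (-0.0865, +0.0865, 0)
  M1 = (+0.0865, +0.0865, 0)
  M2 = (+0.0865, -0.0865, 0)
  M3 = (-0.0865, -0.0865, 0)
Detected image corners:
  c0 = (176.126412, 427.959379) px
  c1 = (320.648891, 474.722694) px
  c2 = (388.057588, 365.914419) px
  c3 = (248.725765, 331.391502) px
Planar DLT: solve 8×8 A·h = b for H (H[2,2]=1):
  H  [+676.26093 -536.00812 +281.67717]
  H  [+30.93295 +407.53854 +397.05834]
  H  [-0.50647 -0.46121 +1.00000]
B = K⁻¹H; ‖b₁‖=1.299231, ‖b₂‖=1.299231; λ = 2/(‖b₁‖+‖b₂‖) = 0.769686, sign → tz>0 ⇒ λ=+0.769686
r₁ = λ·B[:,0] = (+0.88385,+0.25856,-0.38982); r₂ = λ·B[:,1] = (-0.40330,+0.84340,-0.35499)
r₃ = r₁×r₂ = (+0.23699,+0.47097,+0.84972); SVD([r₁ r₂ r₃]) → R = UVᵀ:
  R  [+0.88385 -0.40330 +0.23699]
  R  [+0.25856 +0.84340 +0.47097]
  R  [-0.38982 -0.35499 +0.84972]
t = (-0.04911, +0.22364, +0.76969) m
tr R = 2.576966; θ = arccos((tr R − 1)/2) = 0.662458 rad = 37.956°
axis k = ((R−Rᵀ)₃₂, (R−Rᵀ)₁₃, (R−Rᵀ)₂₁) / (2 sinθ) = (-0.671453, +0.509558, +0.538053)
rvec = θ·k = (-0.444809, +0.337561, +0.356438)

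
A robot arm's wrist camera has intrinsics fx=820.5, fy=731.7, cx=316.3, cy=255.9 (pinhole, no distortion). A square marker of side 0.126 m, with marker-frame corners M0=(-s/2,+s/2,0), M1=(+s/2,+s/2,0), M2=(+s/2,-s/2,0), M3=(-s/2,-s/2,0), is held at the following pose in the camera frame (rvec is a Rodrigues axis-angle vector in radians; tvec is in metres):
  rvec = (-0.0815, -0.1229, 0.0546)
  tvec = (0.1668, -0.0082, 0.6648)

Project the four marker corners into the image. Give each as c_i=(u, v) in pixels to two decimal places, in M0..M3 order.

Intrinsics K: fx=820.5, fy=731.7, cx=316.3, cy=255.9
Marker side s = 0.126 m; corners in marker frame (Z=0):
  M0 = (-0.0630, +0.0630, 0)
  M1 = (+0.0630, +0.0630, 0)
  M2 = (+0.0630, -0.0630, 0)
  M3 = (-0.0630, -0.0630, 0)
rvec = (-0.0815, -0.1229, 0.0546), |rvec| = θ = 0.15725 rad = 9.010°
Rodrigues: sinθ=0.15660, 1−cosθ=0.01234; R = I + sinθ·[k]× + (1−cosθ)·[k]×²:
    [+0.99098 -0.04938 -0.12461]
    [+0.05937 +0.99520 +0.07782]
    [+0.12017 -0.08451 +0.98915]
t = (0.1668, -0.0082, 0.6648) m
M0: Pc = R·M0+t = (+0.10126, +0.05076, +0.65190); u = 820.5·(+0.10126)/0.65190 + 316.3 = 443.7450, v = 731.7·(+0.05076)/0.65190 + 255.9 = 312.8698
M1: Pc = R·M1+t = (+0.22612, +0.05824, +0.66705); u = 820.5·(+0.22612)/0.66705 + 316.3 = 594.4395, v = 731.7·(+0.05824)/0.66705 + 255.9 = 319.7827
M2: Pc = R·M2+t = (+0.23234, -0.06716, +0.67770); u = 820.5·(+0.23234)/0.67770 + 316.3 = 597.6017, v = 731.7·(-0.06716)/0.67770 + 255.9 = 183.3914
M3: Pc = R·M3+t = (+0.10748, -0.07464, +0.66255); u = 820.5·(+0.10748)/0.66255 + 316.3 = 449.4014, v = 731.7·(-0.07464)/0.66255 + 255.9 = 173.4725

c0=(443.74, 312.87) c1=(594.44, 319.78) c2=(597.60, 183.39) c3=(449.40, 173.47)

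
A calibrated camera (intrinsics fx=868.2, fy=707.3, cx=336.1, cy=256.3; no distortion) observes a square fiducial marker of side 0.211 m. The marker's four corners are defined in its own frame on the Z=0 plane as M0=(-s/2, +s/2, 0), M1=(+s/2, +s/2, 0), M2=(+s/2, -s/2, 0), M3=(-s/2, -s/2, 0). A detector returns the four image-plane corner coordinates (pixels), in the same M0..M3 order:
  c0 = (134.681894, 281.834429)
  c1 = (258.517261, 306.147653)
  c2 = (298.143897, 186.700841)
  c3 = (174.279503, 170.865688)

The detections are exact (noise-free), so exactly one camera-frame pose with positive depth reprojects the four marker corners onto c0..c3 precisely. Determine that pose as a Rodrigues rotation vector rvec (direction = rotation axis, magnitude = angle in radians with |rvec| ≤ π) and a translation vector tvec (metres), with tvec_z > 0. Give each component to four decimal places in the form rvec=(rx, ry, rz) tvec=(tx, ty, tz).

Intrinsics K: fx=868.2, fy=707.3, cx=336.1, cy=256.3
Marker side s = 0.211 m; corners in marker frame (Z=0):
  M0 = (-0.1055, +0.1055, 0)
  M1 = (+0.1055, +0.1055, 0)
  M2 = (+0.1055, -0.1055, 0)
  M3 = (-0.1055, -0.1055, 0)
Detected image corners:
  c0 = (134.681894, 281.834429) px
  c1 = (258.517261, 306.147653) px
  c2 = (298.143897, 186.700841) px
  c3 = (174.279503, 170.865688) px
Planar DLT: solve 8×8 A·h = b for H (H[2,2]=1):
  H  [+515.43681 -210.37061 +214.46479]
  H  [+16.78177 +520.57978 +235.40142]
  H  [-0.33054 -0.10461 +1.00000]
B = K⁻¹H; ‖b₁‖=0.806608, ‖b₂‖=0.806608; λ = 2/(‖b₁‖+‖b₂‖) = 1.239760, sign → tz>0 ⇒ λ=+1.239760
r₁ = λ·B[:,0] = (+0.89466,+0.17791,-0.40979); r₂ = λ·B[:,1] = (-0.25020,+0.95947,-0.12969)
r₃ = r₁×r₂ = (+0.37011,+0.21856,+0.90291); SVD([r₁ r₂ r₃]) → R = UVᵀ:
  R  [+0.89466 -0.25020 +0.37011]
  R  [+0.17791 +0.95947 +0.21856]
  R  [-0.40979 -0.12969 +0.90291]
t = (-0.17369, -0.03663, +1.23976) m
tr R = 2.757049; θ = arccos((tr R − 1)/2) = 0.498032 rad = 28.535°
axis k = ((R−Rᵀ)₃₂, (R−Rᵀ)₁₃, (R−Rᵀ)₂₁) / (2 sinθ) = (-0.364503, +0.816304, +0.448091)
rvec = θ·k = (-0.181534, +0.406546, +0.223163)

rvec=(-0.1815, 0.4065, 0.2232) tvec=(-0.1737, -0.0366, 1.2398)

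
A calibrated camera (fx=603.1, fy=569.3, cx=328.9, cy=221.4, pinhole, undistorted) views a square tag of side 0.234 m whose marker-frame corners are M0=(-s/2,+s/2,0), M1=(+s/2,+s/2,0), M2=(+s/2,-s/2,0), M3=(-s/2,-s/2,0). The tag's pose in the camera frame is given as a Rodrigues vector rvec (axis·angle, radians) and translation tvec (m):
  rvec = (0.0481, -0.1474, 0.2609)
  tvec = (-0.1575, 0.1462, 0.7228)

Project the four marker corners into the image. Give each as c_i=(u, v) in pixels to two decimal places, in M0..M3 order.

c0=(73.70, 405.81) c1=(267.13, 442.41) c2=(316.43, 270.00) c3=(123.66, 224.35)

Intrinsics K: fx=603.1, fy=569.3, cx=328.9, cy=221.4
Marker side s = 0.234 m; corners in marker frame (Z=0):
  M0 = (-0.1170, +0.1170, 0)
  M1 = (+0.1170, +0.1170, 0)
  M2 = (+0.1170, -0.1170, 0)
  M3 = (-0.1170, -0.1170, 0)
rvec = (0.0481, -0.1474, 0.2609), |rvec| = θ = 0.30349 rad = 17.389°
Rodrigues: sinθ=0.29886, 1−cosθ=0.04570; R = I + sinθ·[k]× + (1−cosθ)·[k]×²:
    [+0.95545 -0.26043 -0.13892]
    [+0.25340 +0.96508 -0.06645]
    [+0.15137 +0.02828 +0.98807]
t = (-0.1575, 0.1462, 0.7228) m
M0: Pc = R·M0+t = (-0.29976, +0.22947, +0.70840); u = 603.1·(-0.29976)/0.70840 + 328.9 = 73.6993, v = 569.3·(+0.22947)/0.70840 + 221.4 = 405.8096
M1: Pc = R·M1+t = (-0.07618, +0.28876, +0.74382); u = 603.1·(-0.07618)/0.74382 + 328.9 = 267.1295, v = 569.3·(+0.28876)/0.74382 + 221.4 = 442.4103
M2: Pc = R·M2+t = (-0.01524, +0.06293, +0.73720); u = 603.1·(-0.01524)/0.73720 + 328.9 = 316.4303, v = 569.3·(+0.06293)/0.73720 + 221.4 = 269.9998
M3: Pc = R·M3+t = (-0.23882, +0.00364, +0.70178); u = 603.1·(-0.23882)/0.70178 + 328.9 = 123.6642, v = 569.3·(+0.00364)/0.70178 + 221.4 = 224.3517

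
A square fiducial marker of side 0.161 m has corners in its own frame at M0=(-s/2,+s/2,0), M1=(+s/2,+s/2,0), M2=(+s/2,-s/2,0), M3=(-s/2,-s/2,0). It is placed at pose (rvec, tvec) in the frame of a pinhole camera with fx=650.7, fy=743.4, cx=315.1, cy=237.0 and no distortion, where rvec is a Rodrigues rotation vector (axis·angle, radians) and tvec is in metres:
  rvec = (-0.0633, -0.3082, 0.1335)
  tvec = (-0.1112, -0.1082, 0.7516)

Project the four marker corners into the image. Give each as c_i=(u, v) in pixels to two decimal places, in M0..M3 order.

Intrinsics K: fx=650.7, fy=743.4, cx=315.1, cy=237.0
Marker side s = 0.161 m; corners in marker frame (Z=0):
  M0 = (-0.0805, +0.0805, 0)
  M1 = (+0.0805, +0.0805, 0)
  M2 = (+0.0805, -0.0805, 0)
  M3 = (-0.0805, -0.0805, 0)
rvec = (-0.0633, -0.3082, 0.1335), |rvec| = θ = 0.34178 rad = 19.583°
Rodrigues: sinθ=0.33517, 1−cosθ=0.05784; R = I + sinθ·[k]× + (1−cosθ)·[k]×²:
    [+0.94414 -0.12126 -0.30642]
    [+0.14058 +0.98919 +0.04170]
    [+0.29805 -0.08245 +0.95098]
t = (-0.1112, -0.1082, 0.7516) m
M0: Pc = R·M0+t = (-0.19696, -0.03989, +0.72097); u = 650.7·(-0.19696)/0.72097 + 315.1 = 137.3328, v = 743.4·(-0.03989)/0.72097 + 237.0 = 195.8726
M1: Pc = R·M1+t = (-0.04496, -0.01725, +0.76896); u = 650.7·(-0.04496)/0.76896 + 315.1 = 277.0563, v = 743.4·(-0.01725)/0.76896 + 237.0 = 220.3197
M2: Pc = R·M2+t = (-0.02544, -0.17651, +0.78223); u = 650.7·(-0.02544)/0.78223 + 315.1 = 293.9415, v = 743.4·(-0.17651)/0.78223 + 237.0 = 69.2486
M3: Pc = R·M3+t = (-0.17744, -0.19915, +0.73424); u = 650.7·(-0.17744)/0.73424 + 315.1 = 157.8475, v = 743.4·(-0.19915)/0.73424 + 237.0 = 35.3704

c0=(137.33, 195.87) c1=(277.06, 220.32) c2=(293.94, 69.25) c3=(157.85, 35.37)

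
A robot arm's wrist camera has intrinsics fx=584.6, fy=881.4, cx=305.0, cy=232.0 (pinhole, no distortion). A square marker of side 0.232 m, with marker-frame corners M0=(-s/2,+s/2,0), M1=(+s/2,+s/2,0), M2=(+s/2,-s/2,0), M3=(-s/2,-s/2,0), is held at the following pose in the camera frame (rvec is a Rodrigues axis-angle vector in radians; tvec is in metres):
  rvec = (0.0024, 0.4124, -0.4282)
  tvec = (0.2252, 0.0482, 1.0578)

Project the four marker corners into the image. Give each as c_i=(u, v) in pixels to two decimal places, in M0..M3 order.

c0=(399.09, 393.74) c1=(519.58, 326.15) c2=(461.93, 142.15) c3=(348.22, 223.50)

Intrinsics K: fx=584.6, fy=881.4, cx=305.0, cy=232.0
Marker side s = 0.232 m; corners in marker frame (Z=0):
  M0 = (-0.1160, +0.1160, 0)
  M1 = (+0.1160, +0.1160, 0)
  M2 = (+0.1160, -0.1160, 0)
  M3 = (-0.1160, -0.1160, 0)
rvec = (0.0024, 0.4124, -0.4282), |rvec| = θ = 0.59450 rad = 34.063°
Rodrigues: sinθ=0.56010, 1−cosθ=0.17157; R = I + sinθ·[k]× + (1−cosθ)·[k]×²:
    [+0.82843 +0.40390 +0.38803]
    [-0.40294 +0.91099 -0.08799]
    [-0.38903 -0.08346 +0.91744]
t = (0.2252, 0.0482, 1.0578) m
M0: Pc = R·M0+t = (+0.17595, +0.20062, +1.09325); u = 584.6·(+0.17595)/1.09325 + 305.0 = 399.0895, v = 881.4·(+0.20062)/1.09325 + 232.0 = 393.7408
M1: Pc = R·M1+t = (+0.36815, +0.10713, +1.00299); u = 584.6·(+0.36815)/1.00299 + 305.0 = 519.5788, v = 881.4·(+0.10713)/1.00299 + 232.0 = 326.1462
M2: Pc = R·M2+t = (+0.27445, -0.10422, +1.02235); u = 584.6·(+0.27445)/1.02235 + 305.0 = 461.9328, v = 881.4·(-0.10422)/1.02235 + 232.0 = 142.1530
M3: Pc = R·M3+t = (+0.08225, -0.01073, +1.11261); u = 584.6·(+0.08225)/1.11261 + 305.0 = 348.2167, v = 881.4·(-0.01073)/1.11261 + 232.0 = 223.4968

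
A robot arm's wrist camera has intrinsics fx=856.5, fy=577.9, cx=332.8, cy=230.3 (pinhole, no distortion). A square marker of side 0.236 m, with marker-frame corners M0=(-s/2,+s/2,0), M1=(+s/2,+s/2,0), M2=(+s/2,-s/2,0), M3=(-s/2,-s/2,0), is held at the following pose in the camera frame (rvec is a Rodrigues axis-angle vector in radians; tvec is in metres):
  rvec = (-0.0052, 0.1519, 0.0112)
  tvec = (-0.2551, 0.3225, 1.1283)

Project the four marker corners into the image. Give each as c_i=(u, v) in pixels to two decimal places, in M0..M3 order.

Intrinsics K: fx=856.5, fy=577.9, cx=332.8, cy=230.3
Marker side s = 0.236 m; corners in marker frame (Z=0):
  M0 = (-0.1180, +0.1180, 0)
  M1 = (+0.1180, +0.1180, 0)
  M2 = (+0.1180, -0.1180, 0)
  M3 = (-0.1180, -0.1180, 0)
rvec = (-0.0052, 0.1519, 0.0112), |rvec| = θ = 0.15240 rad = 8.732°
Rodrigues: sinθ=0.15181, 1−cosθ=0.01159; R = I + sinθ·[k]× + (1−cosθ)·[k]×²:
    [+0.98842 -0.01155 +0.15128]
    [+0.01076 +0.99992 +0.00603]
    [-0.15134 -0.00433 +0.98847]
t = (-0.2551, 0.3225, 1.1283) m
M0: Pc = R·M0+t = (-0.37310, +0.43922, +1.14565); u = 856.5·(-0.37310)/1.14565 + 332.8 = 53.8682, v = 577.9·(+0.43922)/1.14565 + 230.3 = 451.8567
M1: Pc = R·M1+t = (-0.13983, +0.44176, +1.10993); u = 856.5·(-0.13983)/1.10993 + 332.8 = 224.8981, v = 577.9·(+0.44176)/1.10993 + 230.3 = 460.3087
M2: Pc = R·M2+t = (-0.13710, +0.20578, +1.11095); u = 856.5·(-0.13710)/1.11095 + 332.8 = 227.0990, v = 577.9·(+0.20578)/1.11095 + 230.3 = 337.3430
M3: Pc = R·M3+t = (-0.37037, +0.20324, +1.14667); u = 856.5·(-0.37037)/1.14667 + 332.8 = 56.1530, v = 577.9·(+0.20324)/1.14667 + 230.3 = 332.7287

c0=(53.87, 451.86) c1=(224.90, 460.31) c2=(227.10, 337.34) c3=(56.15, 332.73)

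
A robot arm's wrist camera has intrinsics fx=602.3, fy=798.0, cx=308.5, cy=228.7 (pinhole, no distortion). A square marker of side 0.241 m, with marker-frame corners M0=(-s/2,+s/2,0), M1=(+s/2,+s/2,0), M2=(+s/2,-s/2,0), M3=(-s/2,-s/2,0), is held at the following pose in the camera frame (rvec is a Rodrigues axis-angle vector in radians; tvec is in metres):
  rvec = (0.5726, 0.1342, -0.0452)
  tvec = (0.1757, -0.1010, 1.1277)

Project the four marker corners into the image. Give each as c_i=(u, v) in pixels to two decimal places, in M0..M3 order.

c0=(341.38, 229.25) c1=(464.58, 228.40) c2=(472.80, 73.99) c3=(334.57, 79.74)

Intrinsics K: fx=602.3, fy=798.0, cx=308.5, cy=228.7
Marker side s = 0.241 m; corners in marker frame (Z=0):
  M0 = (-0.1205, +0.1205, 0)
  M1 = (+0.1205, +0.1205, 0)
  M2 = (+0.1205, -0.1205, 0)
  M3 = (-0.1205, -0.1205, 0)
rvec = (0.5726, 0.1342, -0.0452), |rvec| = θ = 0.58985 rad = 33.796°
Rodrigues: sinθ=0.55624, 1−cosθ=0.16898; R = I + sinθ·[k]× + (1−cosθ)·[k]×²:
    [+0.99026 +0.07994 +0.11398]
    [-0.00530 +0.83977 -0.54292]
    [-0.13912 +0.53702 +0.83202]
t = (0.1757, -0.1010, 1.1277) m
M0: Pc = R·M0+t = (+0.06601, +0.00083, +1.20918); u = 602.3·(+0.06601)/1.20918 + 308.5 = 341.3785, v = 798.0·(+0.00083)/1.20918 + 228.7 = 229.2487
M1: Pc = R·M1+t = (+0.30466, -0.00045, +1.17565); u = 602.3·(+0.30466)/1.17565 + 308.5 = 464.5813, v = 798.0·(-0.00045)/1.17565 + 228.7 = 228.3968
M2: Pc = R·M2+t = (+0.28539, -0.20283, +1.04622); u = 602.3·(+0.28539)/1.04622 + 308.5 = 472.7977, v = 798.0·(-0.20283)/1.04622 + 228.7 = 73.9918
M3: Pc = R·M3+t = (+0.04674, -0.20155, +1.07975); u = 602.3·(+0.04674)/1.07975 + 308.5 = 334.5723, v = 798.0·(-0.20155)/1.07975 + 228.7 = 79.7405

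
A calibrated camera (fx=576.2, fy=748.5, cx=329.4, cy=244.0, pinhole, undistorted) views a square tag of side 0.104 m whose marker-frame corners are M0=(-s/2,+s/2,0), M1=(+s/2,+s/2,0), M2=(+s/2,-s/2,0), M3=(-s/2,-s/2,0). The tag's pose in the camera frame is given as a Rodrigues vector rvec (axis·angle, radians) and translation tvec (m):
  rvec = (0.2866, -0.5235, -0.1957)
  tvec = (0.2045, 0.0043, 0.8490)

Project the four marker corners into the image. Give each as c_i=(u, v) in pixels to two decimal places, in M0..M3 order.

Intrinsics K: fx=576.2, fy=748.5, cx=329.4, cy=244.0
Marker side s = 0.104 m; corners in marker frame (Z=0):
  M0 = (-0.0520, +0.0520, 0)
  M1 = (+0.0520, +0.0520, 0)
  M2 = (+0.0520, -0.0520, 0)
  M3 = (-0.0520, -0.0520, 0)
rvec = (0.2866, -0.5235, -0.1957), |rvec| = θ = 0.62808 rad = 35.987°
Rodrigues: sinθ=0.58760, 1−cosθ=0.19085; R = I + sinθ·[k]× + (1−cosθ)·[k]×²:
    [+0.84889 +0.11050 -0.51689]
    [-0.25567 +0.94173 -0.21856]
    [+0.46262 +0.31769 +0.82768]
t = (0.2045, 0.0043, 0.8490) m
M0: Pc = R·M0+t = (+0.16610, +0.06656, +0.84146); u = 576.2·(+0.16610)/0.84146 + 329.4 = 443.1410, v = 748.5·(+0.06656)/0.84146 + 244.0 = 303.2110
M1: Pc = R·M1+t = (+0.25439, +0.03998, +0.88958); u = 576.2·(+0.25439)/0.88958 + 329.4 = 494.1736, v = 748.5·(+0.03998)/0.88958 + 244.0 = 277.6358
M2: Pc = R·M2+t = (+0.24290, -0.05796, +0.85654); u = 576.2·(+0.24290)/0.85654 + 329.4 = 492.7986, v = 748.5·(-0.05796)/0.85654 + 244.0 = 193.3463
M3: Pc = R·M3+t = (+0.15461, -0.03138, +0.80842); u = 576.2·(+0.15461)/0.80842 + 329.4 = 439.5986, v = 748.5·(-0.03138)/0.80842 + 244.0 = 214.9502

c0=(443.14, 303.21) c1=(494.17, 277.64) c2=(492.80, 193.35) c3=(439.60, 214.95)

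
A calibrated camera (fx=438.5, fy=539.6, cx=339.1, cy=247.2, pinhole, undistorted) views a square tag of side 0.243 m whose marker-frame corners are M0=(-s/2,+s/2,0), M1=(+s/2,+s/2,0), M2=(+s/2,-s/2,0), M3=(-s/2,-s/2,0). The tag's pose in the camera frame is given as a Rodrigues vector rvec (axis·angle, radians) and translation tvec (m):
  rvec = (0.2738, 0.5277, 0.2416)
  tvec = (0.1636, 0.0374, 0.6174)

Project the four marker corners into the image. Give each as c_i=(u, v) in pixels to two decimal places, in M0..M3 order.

c0=(365.57, 334.54) c1=(519.20, 415.32) c2=(577.42, 205.50) c3=(394.89, 151.88)

Intrinsics K: fx=438.5, fy=539.6, cx=339.1, cy=247.2
Marker side s = 0.243 m; corners in marker frame (Z=0):
  M0 = (-0.1215, +0.1215, 0)
  M1 = (+0.1215, +0.1215, 0)
  M2 = (+0.1215, -0.1215, 0)
  M3 = (-0.1215, -0.1215, 0)
rvec = (0.2738, 0.5277, 0.2416), |rvec| = θ = 0.64172 rad = 36.768°
Rodrigues: sinθ=0.59857, 1−cosθ=0.19893; R = I + sinθ·[k]× + (1−cosθ)·[k]×²:
    [+0.83728 -0.15556 +0.52418]
    [+0.29515 +0.93559 -0.19380]
    [-0.46026 +0.31698 +0.82926]
t = (0.1636, 0.0374, 0.6174) m
M0: Pc = R·M0+t = (+0.04297, +0.11521, +0.71184); u = 438.5·(+0.04297)/0.71184 + 339.1 = 365.5700, v = 539.6·(+0.11521)/0.71184 + 247.2 = 334.5361
M1: Pc = R·M1+t = (+0.24643, +0.18694, +0.59999); u = 438.5·(+0.24643)/0.59999 + 339.1 = 519.2015, v = 539.6·(+0.18694)/0.59999 + 247.2 = 415.3195
M2: Pc = R·M2+t = (+0.28423, -0.04041, +0.52296); u = 438.5·(+0.28423)/0.52296 + 339.1 = 577.4238, v = 539.6·(-0.04041)/0.52296 + 247.2 = 205.5016
M3: Pc = R·M3+t = (+0.08077, -0.11214, +0.63481); u = 438.5·(+0.08077)/0.63481 + 339.1 = 394.8931, v = 539.6·(-0.11214)/0.63481 + 247.2 = 151.8831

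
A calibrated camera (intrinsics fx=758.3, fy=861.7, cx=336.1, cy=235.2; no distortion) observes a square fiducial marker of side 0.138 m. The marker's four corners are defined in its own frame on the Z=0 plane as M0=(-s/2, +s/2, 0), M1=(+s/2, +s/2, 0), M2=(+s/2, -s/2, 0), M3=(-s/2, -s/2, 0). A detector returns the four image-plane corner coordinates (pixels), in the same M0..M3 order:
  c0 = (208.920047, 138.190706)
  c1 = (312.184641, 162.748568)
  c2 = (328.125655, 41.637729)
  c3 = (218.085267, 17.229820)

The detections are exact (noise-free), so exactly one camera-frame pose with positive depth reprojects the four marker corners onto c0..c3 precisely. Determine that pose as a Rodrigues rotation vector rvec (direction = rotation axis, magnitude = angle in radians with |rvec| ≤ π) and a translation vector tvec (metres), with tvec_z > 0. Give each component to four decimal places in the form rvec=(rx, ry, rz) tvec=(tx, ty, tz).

Intrinsics K: fx=758.3, fy=861.7, cx=336.1, cy=235.2
Marker side s = 0.138 m; corners in marker frame (Z=0):
  M0 = (-0.0690, +0.0690, 0)
  M1 = (+0.0690, +0.0690, 0)
  M2 = (+0.0690, -0.0690, 0)
  M3 = (-0.0690, -0.0690, 0)
Detected image corners:
  c0 = (208.920047, 138.190706) px
  c1 = (312.184641, 162.748568) px
  c2 = (328.125655, 41.637729) px
  c3 = (218.085267, 17.229820) px
Planar DLT: solve 8×8 A·h = b for H (H[2,2]=1):
  H  [+745.47421 +28.91319 +266.26766]
  H  [+168.45845 +917.42324 +91.74085]
  H  [-0.09973 +0.44864 +1.00000]
B = K⁻¹H; ‖b₁‖=1.055873, ‖b₂‖=1.055873; λ = 2/(‖b₁‖+‖b₂‖) = 0.947084, sign → tz>0 ⇒ λ=+0.947084
r₁ = λ·B[:,0] = (+0.97293,+0.21093,-0.09445); r₂ = λ·B[:,1] = (-0.15221,+0.89235,+0.42490)
r₃ = r₁×r₂ = (+0.17391,-0.39902,+0.90030); SVD([r₁ r₂ r₃]) → R = UVᵀ:
  R  [+0.97293 -0.15221 +0.17391]
  R  [+0.21093 +0.89235 -0.39902]
  R  [-0.09445 +0.42490 +0.90030]
t = (-0.08722, -0.15767, +0.94708) m
tr R = 2.765583; θ = arccos((tr R − 1)/2) = 0.489025 rad = 28.019°
axis k = ((R−Rᵀ)₃₂, (R−Rᵀ)₁₃, (R−Rᵀ)₂₁) / (2 sinθ) = (+0.876939, +0.285627, +0.386517)
rvec = θ·k = (+0.428845, +0.139679, +0.189016)

rvec=(0.4288, 0.1397, 0.1890) tvec=(-0.0872, -0.1577, 0.9471)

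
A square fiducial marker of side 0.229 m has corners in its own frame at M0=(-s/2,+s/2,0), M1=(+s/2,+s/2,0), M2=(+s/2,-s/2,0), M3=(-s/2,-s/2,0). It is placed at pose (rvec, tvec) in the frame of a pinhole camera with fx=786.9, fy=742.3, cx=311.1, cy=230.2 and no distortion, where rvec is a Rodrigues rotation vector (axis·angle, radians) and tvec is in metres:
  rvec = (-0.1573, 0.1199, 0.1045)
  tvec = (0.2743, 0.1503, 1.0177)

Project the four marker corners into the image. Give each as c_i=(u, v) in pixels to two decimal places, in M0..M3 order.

Intrinsics K: fx=786.9, fy=742.3, cx=311.1, cy=230.2
Marker side s = 0.229 m; corners in marker frame (Z=0):
  M0 = (-0.1145, +0.1145, 0)
  M1 = (+0.1145, +0.1145, 0)
  M2 = (+0.1145, -0.1145, 0)
  M3 = (-0.1145, -0.1145, 0)
rvec = (-0.1573, 0.1199, 0.1045), |rvec| = θ = 0.22370 rad = 12.817°
Rodrigues: sinθ=0.22183, 1−cosθ=0.02492; R = I + sinθ·[k]× + (1−cosθ)·[k]×²:
    [+0.98740 -0.11302 +0.11072]
    [+0.09424 +0.98224 +0.16223]
    [-0.12709 -0.14975 +0.98052]
t = (0.2743, 0.1503, 1.0177) m
M0: Pc = R·M0+t = (+0.14830, +0.25198, +1.01510); u = 786.9·(+0.14830)/1.01510 + 311.1 = 426.0618, v = 742.3·(+0.25198)/1.01510 + 230.2 = 414.4588
M1: Pc = R·M1+t = (+0.37442, +0.27356, +0.98600); u = 786.9·(+0.37442)/0.98600 + 311.1 = 609.9114, v = 742.3·(+0.27356)/0.98600 + 230.2 = 436.1444
M2: Pc = R·M2+t = (+0.40030, +0.04862, +1.02030); u = 786.9·(+0.40030)/1.02030 + 311.1 = 619.8294, v = 742.3·(+0.04862)/1.02030 + 230.2 = 265.5754
M3: Pc = R·M3+t = (+0.17418, +0.02704, +1.04940); u = 786.9·(+0.17418)/1.04940 + 311.1 = 441.7127, v = 742.3·(+0.02704)/1.04940 + 230.2 = 249.3289

c0=(426.06, 414.46) c1=(609.91, 436.14) c2=(619.83, 265.58) c3=(441.71, 249.33)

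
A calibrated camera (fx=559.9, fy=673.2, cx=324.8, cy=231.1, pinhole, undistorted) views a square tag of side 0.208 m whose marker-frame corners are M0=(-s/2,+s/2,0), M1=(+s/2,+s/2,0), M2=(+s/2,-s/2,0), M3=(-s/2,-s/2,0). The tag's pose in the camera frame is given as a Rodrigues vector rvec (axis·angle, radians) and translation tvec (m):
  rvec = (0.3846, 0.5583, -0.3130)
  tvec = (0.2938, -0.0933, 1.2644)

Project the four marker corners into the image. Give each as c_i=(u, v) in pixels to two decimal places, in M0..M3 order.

c0=(428.58, 239.80) c1=(514.44, 219.93) c2=(485.09, 114.48) c3=(398.21, 144.76)

Intrinsics K: fx=559.9, fy=673.2, cx=324.8, cy=231.1
Marker side s = 0.208 m; corners in marker frame (Z=0):
  M0 = (-0.1040, +0.1040, 0)
  M1 = (+0.1040, +0.1040, 0)
  M2 = (+0.1040, -0.1040, 0)
  M3 = (-0.1040, -0.1040, 0)
rvec = (0.3846, 0.5583, -0.3130), |rvec| = θ = 0.74672 rad = 42.784°
Rodrigues: sinθ=0.67923, 1−cosθ=0.26608; R = I + sinθ·[k]× + (1−cosθ)·[k]×²:
    [+0.80451 +0.38718 +0.45040]
    [-0.18225 +0.88266 -0.43323]
    [-0.56529 +0.26645 +0.78067]
t = (0.2938, -0.0933, 1.2644) m
M0: Pc = R·M0+t = (+0.25040, +0.01745, +1.35090); u = 559.9·(+0.25040)/1.35090 + 324.8 = 428.5808, v = 673.2·(+0.01745)/1.35090 + 231.1 = 239.7964
M1: Pc = R·M1+t = (+0.41774, -0.02046, +1.23332); u = 559.9·(+0.41774)/1.23332 + 324.8 = 514.4424, v = 673.2·(-0.02046)/1.23332 + 231.1 = 219.9338
M2: Pc = R·M2+t = (+0.33720, -0.20405, +1.17790); u = 559.9·(+0.33720)/1.17790 + 324.8 = 485.0851, v = 673.2·(-0.20405)/1.17790 + 231.1 = 114.4795
M3: Pc = R·M3+t = (+0.16986, -0.16614, +1.29548); u = 559.9·(+0.16986)/1.29548 + 324.8 = 398.2147, v = 673.2·(-0.16614)/1.29548 + 231.1 = 144.7631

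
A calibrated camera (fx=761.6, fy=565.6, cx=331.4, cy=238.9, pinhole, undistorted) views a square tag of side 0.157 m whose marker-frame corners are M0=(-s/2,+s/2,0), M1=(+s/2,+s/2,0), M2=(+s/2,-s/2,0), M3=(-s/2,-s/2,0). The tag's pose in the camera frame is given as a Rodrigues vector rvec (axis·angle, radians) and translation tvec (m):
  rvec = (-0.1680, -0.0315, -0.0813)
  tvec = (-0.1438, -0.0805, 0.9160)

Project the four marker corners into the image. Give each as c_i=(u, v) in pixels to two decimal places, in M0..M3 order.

Intrinsics K: fx=761.6, fy=565.6, cx=331.4, cy=238.9
Marker side s = 0.157 m; corners in marker frame (Z=0):
  M0 = (-0.0785, +0.0785, 0)
  M1 = (+0.0785, +0.0785, 0)
  M2 = (+0.0785, -0.0785, 0)
  M3 = (-0.0785, -0.0785, 0)
rvec = (-0.1680, -0.0315, -0.0813), |rvec| = θ = 0.18928 rad = 10.845°
Rodrigues: sinθ=0.18815, 1−cosθ=0.01786; R = I + sinθ·[k]× + (1−cosθ)·[k]×²:
    [+0.99621 +0.08345 -0.02450]
    [-0.07818 +0.98264 +0.16828]
    [+0.03812 -0.16572 +0.98544]
t = (-0.1438, -0.0805, 0.9160) m
M0: Pc = R·M0+t = (-0.21545, +0.00277, +0.90000); u = 761.6·(-0.21545)/0.90000 + 331.4 = 149.0799, v = 565.6·(+0.00277)/0.90000 + 238.9 = 240.6432
M1: Pc = R·M1+t = (-0.05905, -0.00950, +0.90598); u = 761.6·(-0.05905)/0.90598 + 331.4 = 281.7636, v = 565.6·(-0.00950)/0.90598 + 238.9 = 232.9692
M2: Pc = R·M2+t = (-0.07215, -0.16377, +0.93200); u = 761.6·(-0.07215)/0.93200 + 331.4 = 272.4426, v = 565.6·(-0.16377)/0.93200 + 238.9 = 139.5113
M3: Pc = R·M3+t = (-0.22855, -0.15150, +0.92602); u = 761.6·(-0.22855)/0.92602 + 331.4 = 143.4267, v = 565.6·(-0.15150)/0.92602 + 238.9 = 146.3656

c0=(149.08, 240.64) c1=(281.76, 232.97) c2=(272.44, 139.51) c3=(143.43, 146.37)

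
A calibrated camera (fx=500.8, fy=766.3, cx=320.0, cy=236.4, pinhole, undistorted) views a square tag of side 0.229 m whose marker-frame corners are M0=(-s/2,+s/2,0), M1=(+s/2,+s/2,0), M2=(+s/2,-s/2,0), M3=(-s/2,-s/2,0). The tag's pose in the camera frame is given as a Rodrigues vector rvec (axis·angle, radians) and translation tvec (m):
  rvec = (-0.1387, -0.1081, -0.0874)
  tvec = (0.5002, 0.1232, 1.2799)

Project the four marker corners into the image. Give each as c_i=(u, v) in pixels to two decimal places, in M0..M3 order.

Intrinsics K: fx=500.8, fy=766.3, cx=320.0, cy=236.4
Marker side s = 0.229 m; corners in marker frame (Z=0):
  M0 = (-0.1145, +0.1145, 0)
  M1 = (+0.1145, +0.1145, 0)
  M2 = (+0.1145, -0.1145, 0)
  M3 = (-0.1145, -0.1145, 0)
rvec = (-0.1387, -0.1081, -0.0874), |rvec| = θ = 0.19637 rad = 11.251°
Rodrigues: sinθ=0.19511, 1−cosθ=0.01922; R = I + sinθ·[k]× + (1−cosθ)·[k]×²:
    [+0.99037 +0.09431 -0.10136]
    [-0.07937 +0.98660 +0.14252]
    [+0.11345 -0.13310 +0.98459]
t = (0.5002, 0.1232, 1.2799) m
M0: Pc = R·M0+t = (+0.39760, +0.24525, +1.25167); u = 500.8·(+0.39760)/1.25167 + 320.0 = 479.0825, v = 766.3·(+0.24525)/1.25167 + 236.4 = 386.5498
M1: Pc = R·M1+t = (+0.62440, +0.22708, +1.27765); u = 500.8·(+0.62440)/1.27765 + 320.0 = 564.7443, v = 766.3·(+0.22708)/1.27765 + 236.4 = 372.5958
M2: Pc = R·M2+t = (+0.60280, +0.00115, +1.30813); u = 500.8·(+0.60280)/1.30813 + 320.0 = 550.7733, v = 766.3·(+0.00115)/1.30813 + 236.4 = 237.0715
M3: Pc = R·M3+t = (+0.37600, +0.01932, +1.28215); u = 500.8·(+0.37600)/1.28215 + 320.0 = 466.8649, v = 766.3·(+0.01932)/1.28215 + 236.4 = 247.9477

c0=(479.08, 386.55) c1=(564.74, 372.60) c2=(550.77, 237.07) c3=(466.86, 247.95)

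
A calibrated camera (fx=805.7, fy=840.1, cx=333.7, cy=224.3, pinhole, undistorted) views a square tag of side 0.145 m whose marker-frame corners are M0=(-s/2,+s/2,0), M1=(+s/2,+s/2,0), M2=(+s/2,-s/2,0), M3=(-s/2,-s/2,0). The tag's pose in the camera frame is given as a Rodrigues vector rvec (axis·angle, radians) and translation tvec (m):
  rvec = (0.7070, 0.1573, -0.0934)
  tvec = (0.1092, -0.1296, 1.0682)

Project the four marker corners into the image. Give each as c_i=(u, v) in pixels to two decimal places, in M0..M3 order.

Intrinsics K: fx=805.7, fy=840.1, cx=333.7, cy=224.3
Marker side s = 0.145 m; corners in marker frame (Z=0):
  M0 = (-0.0725, +0.0725, 0)
  M1 = (+0.0725, +0.0725, 0)
  M2 = (+0.0725, -0.0725, 0)
  M3 = (-0.0725, -0.0725, 0)
rvec = (0.7070, 0.1573, -0.0934), |rvec| = θ = 0.73028 rad = 41.842°
Rodrigues: sinθ=0.66708, 1−cosθ=0.25502; R = I + sinθ·[k]× + (1−cosθ)·[k]×²:
    [+0.98400 +0.13849 +0.11211]
    [-0.03214 +0.75682 -0.65284]
    [-0.17526 +0.63879 +0.74916]
t = (0.1092, -0.1296, 1.0682) m
M0: Pc = R·M0+t = (+0.04790, -0.07240, +1.12722); u = 805.7·(+0.04790)/1.12722 + 333.7 = 367.9381, v = 840.1·(-0.07240)/1.12722 + 224.3 = 170.3407
M1: Pc = R·M1+t = (+0.19058, -0.07706, +1.10181); u = 805.7·(+0.19058)/1.10181 + 333.7 = 473.0629, v = 840.1·(-0.07706)/1.10181 + 224.3 = 165.5429
M2: Pc = R·M2+t = (+0.17050, -0.18680, +1.00918); u = 805.7·(+0.17050)/1.00918 + 333.7 = 469.8212, v = 840.1·(-0.18680)/1.00918 + 224.3 = 68.7977
M3: Pc = R·M3+t = (+0.02782, -0.18214, +1.03459); u = 805.7·(+0.02782)/1.03459 + 333.7 = 355.3646, v = 840.1·(-0.18214)/1.03459 + 224.3 = 76.4014

c0=(367.94, 170.34) c1=(473.06, 165.54) c2=(469.82, 68.80) c3=(355.36, 76.40)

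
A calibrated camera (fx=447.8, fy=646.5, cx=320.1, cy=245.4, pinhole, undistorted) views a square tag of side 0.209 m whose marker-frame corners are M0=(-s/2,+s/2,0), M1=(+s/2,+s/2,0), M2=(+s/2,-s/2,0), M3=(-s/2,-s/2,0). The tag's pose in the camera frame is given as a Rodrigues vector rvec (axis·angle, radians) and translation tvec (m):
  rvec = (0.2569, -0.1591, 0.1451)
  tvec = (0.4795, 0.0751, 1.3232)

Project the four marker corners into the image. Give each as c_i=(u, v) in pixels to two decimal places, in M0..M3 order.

c0=(441.44, 324.30) c1=(505.11, 334.27) c2=(523.74, 239.44) c3=(458.10, 226.38)

Intrinsics K: fx=447.8, fy=646.5, cx=320.1, cy=245.4
Marker side s = 0.209 m; corners in marker frame (Z=0):
  M0 = (-0.1045, +0.1045, 0)
  M1 = (+0.1045, +0.1045, 0)
  M2 = (+0.1045, -0.1045, 0)
  M3 = (-0.1045, -0.1045, 0)
rvec = (0.2569, -0.1591, 0.1451), |rvec| = θ = 0.33521 rad = 19.206°
Rodrigues: sinθ=0.32897, 1−cosθ=0.05566; R = I + sinθ·[k]× + (1−cosθ)·[k]×²:
    [+0.97703 -0.16264 -0.13767]
    [+0.12215 +0.95688 -0.26355]
    [+0.17460 +0.24068 +0.95477]
t = (0.4795, 0.0751, 1.3232) m
M0: Pc = R·M0+t = (+0.36040, +0.16233, +1.33011); u = 447.8·(+0.36040)/1.33011 + 320.1 = 441.4354, v = 646.5·(+0.16233)/1.33011 + 245.4 = 324.3003
M1: Pc = R·M1+t = (+0.56460, +0.18786, +1.36660); u = 447.8·(+0.56460)/1.36660 + 320.1 = 505.1066, v = 646.5·(+0.18786)/1.36660 + 245.4 = 334.2709
M2: Pc = R·M2+t = (+0.59860, -0.01213, +1.31629); u = 447.8·(+0.59860)/1.31629 + 320.1 = 523.7409, v = 646.5·(-0.01213)/1.31629 + 245.4 = 239.4428
M3: Pc = R·M3+t = (+0.39440, -0.03766, +1.27980); u = 447.8·(+0.39440)/1.27980 + 320.1 = 458.0983, v = 646.5·(-0.03766)/1.27980 + 245.4 = 226.3764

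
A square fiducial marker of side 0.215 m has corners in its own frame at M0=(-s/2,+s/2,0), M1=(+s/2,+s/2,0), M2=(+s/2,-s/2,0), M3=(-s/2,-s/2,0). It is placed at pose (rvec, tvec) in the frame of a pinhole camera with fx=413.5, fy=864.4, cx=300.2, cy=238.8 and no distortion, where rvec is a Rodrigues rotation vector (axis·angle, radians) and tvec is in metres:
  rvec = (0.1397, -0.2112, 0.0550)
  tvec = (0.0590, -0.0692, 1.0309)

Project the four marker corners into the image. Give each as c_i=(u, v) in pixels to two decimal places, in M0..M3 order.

c0=(278.61, 266.56) c1=(360.80, 272.28) c2=(368.37, 96.42) c3=(284.17, 82.44)

Intrinsics K: fx=413.5, fy=864.4, cx=300.2, cy=238.8
Marker side s = 0.215 m; corners in marker frame (Z=0):
  M0 = (-0.1075, +0.1075, 0)
  M1 = (+0.1075, +0.1075, 0)
  M2 = (+0.1075, -0.1075, 0)
  M3 = (-0.1075, -0.1075, 0)
rvec = (0.1397, -0.2112, 0.0550), |rvec| = θ = 0.25913 rad = 14.847°
Rodrigues: sinθ=0.25624, 1−cosθ=0.03339; R = I + sinθ·[k]× + (1−cosθ)·[k]×²:
    [+0.97632 -0.06906 -0.20502]
    [+0.03972 +0.98879 -0.14392]
    [+0.21266 +0.13237 +0.96812]
t = (0.0590, -0.0692, 1.0309) m
M0: Pc = R·M0+t = (-0.05338, +0.03283, +1.02227); u = 413.5·(-0.05338)/1.02227 + 300.2 = 278.6091, v = 864.4·(+0.03283)/1.02227 + 238.8 = 266.5564
M1: Pc = R·M1+t = (+0.15653, +0.04136, +1.06799); u = 413.5·(+0.15653)/1.06799 + 300.2 = 360.8048, v = 864.4·(+0.04136)/1.06799 + 238.8 = 272.2794
M2: Pc = R·M2+t = (+0.17138, -0.17123, +1.03953); u = 413.5·(+0.17138)/1.03953 + 300.2 = 368.3698, v = 864.4·(-0.17123)/1.03953 + 238.8 = 96.4211
M3: Pc = R·M3+t = (-0.03853, -0.17976, +0.99381); u = 413.5·(-0.03853)/0.99381 + 300.2 = 284.1684, v = 864.4·(-0.17976)/0.99381 + 238.8 = 82.4434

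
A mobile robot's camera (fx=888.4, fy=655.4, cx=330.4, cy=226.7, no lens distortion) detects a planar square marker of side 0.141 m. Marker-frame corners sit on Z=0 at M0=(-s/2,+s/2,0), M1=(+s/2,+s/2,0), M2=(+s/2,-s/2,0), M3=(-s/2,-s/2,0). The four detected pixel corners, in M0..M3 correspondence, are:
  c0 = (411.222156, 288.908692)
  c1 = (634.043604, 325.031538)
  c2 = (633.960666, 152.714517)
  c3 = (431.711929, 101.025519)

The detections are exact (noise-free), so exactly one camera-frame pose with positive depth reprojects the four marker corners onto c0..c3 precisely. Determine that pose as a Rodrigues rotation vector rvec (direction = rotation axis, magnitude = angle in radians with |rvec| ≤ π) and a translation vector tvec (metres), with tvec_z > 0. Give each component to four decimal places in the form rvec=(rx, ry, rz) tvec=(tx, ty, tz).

Intrinsics K: fx=888.4, fy=655.4, cx=330.4, cy=226.7
Marker side s = 0.141 m; corners in marker frame (Z=0):
  M0 = (-0.0705, +0.0705, 0)
  M1 = (+0.0705, +0.0705, 0)
  M2 = (+0.0705, -0.0705, 0)
  M3 = (-0.0705, -0.0705, 0)
Detected image corners:
  c0 = (411.222156, 288.908692) px
  c1 = (634.043604, 325.031538) px
  c2 = (633.960666, 152.714517) px
  c3 = (431.711929, 101.025519) px
Planar DLT: solve 8×8 A·h = b for H (H[2,2]=1):
  H  [+1911.05041 -411.14676 +533.74677]
  H  [+481.23070 +1133.42043 +213.99062]
  H  [+0.77132 -0.64947 +1.00000]
B = K⁻¹H; ‖b₁‖=2.070968, ‖b₂‖=2.070968; λ = 2/(‖b₁‖+‖b₂‖) = 0.482866, sign → tz>0 ⇒ λ=+0.482866
r₁ = λ·B[:,0] = (+0.90019,+0.22572,+0.37244); r₂ = λ·B[:,1] = (-0.10684,+0.94352,-0.31361)
r₃ = r₁×r₂ = (-0.42220,+0.24252,+0.87346); SVD([r₁ r₂ r₃]) → R = UVᵀ:
  R  [+0.90019 -0.10684 -0.42220]
  R  [+0.22572 +0.94352 +0.24252]
  R  [+0.37244 -0.31361 +0.87346]
t = (+0.11052, -0.00936, +0.48287) m
tr R = 2.717173; θ = arccos((tr R − 1)/2) = 0.538290 rad = 30.842°
axis k = ((R−Rᵀ)₃₂, (R−Rᵀ)₁₃, (R−Rᵀ)₂₁) / (2 sinθ) = (-0.542382, -0.775001, +0.324338)
rvec = θ·k = (-0.291959, -0.417175, +0.174588)

rvec=(-0.2920, -0.4172, 0.1746) tvec=(0.1105, -0.0094, 0.4829)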